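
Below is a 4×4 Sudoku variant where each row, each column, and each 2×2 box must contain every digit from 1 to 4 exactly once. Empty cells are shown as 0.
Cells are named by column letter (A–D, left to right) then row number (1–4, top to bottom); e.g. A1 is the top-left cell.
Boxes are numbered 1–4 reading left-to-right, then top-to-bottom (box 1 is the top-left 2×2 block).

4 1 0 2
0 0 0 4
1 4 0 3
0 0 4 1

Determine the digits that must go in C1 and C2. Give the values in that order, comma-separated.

3,1

For C1:
  Row 1 already contains {1, 2, 4}.
  Column C already contains {4}.
  Its 2×2 block (box 2) already contains {2, 4}.
  The only value from 1–4 not eliminated is 3, so C1 = 3.
For C2:
  Consider where 1 can go in column C.
  C1 is out (row 1 already has a 1).
  C3 is out (row 3 already has a 1).
  So the only cell in column C that can hold 1 is C2.
  So C2 = 1.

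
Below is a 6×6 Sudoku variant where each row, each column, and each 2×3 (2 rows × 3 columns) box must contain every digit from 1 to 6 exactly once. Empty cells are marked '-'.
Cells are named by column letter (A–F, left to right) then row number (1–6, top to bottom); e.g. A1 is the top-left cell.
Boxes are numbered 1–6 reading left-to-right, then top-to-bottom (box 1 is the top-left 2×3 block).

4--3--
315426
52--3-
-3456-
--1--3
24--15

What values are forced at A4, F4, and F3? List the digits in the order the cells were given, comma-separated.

For A4:
  Row 4 already contains {3, 4, 5, 6}.
  Column A already contains {2, 3, 4, 5}.
  Its 2×3 block (box 3) already contains {2, 3, 4, 5}.
  The only value from 1–6 not eliminated is 1, so A4 = 1.
For F4:
  Consider where 2 can go in box 4.
  D3 is out (row 3 already has a 2).
  F3 is out (row 3 already has a 2).
  So the only cell in box 4 that can hold 2 is F4.
  So F4 = 2.
For F3:
  Consider where 4 can go in column F.
  F1 is out (row 1 already has a 4).
  F4 is out (row 4 already has a 4).
  So the only cell in column F that can hold 4 is F3.
  So F3 = 4.

1,2,4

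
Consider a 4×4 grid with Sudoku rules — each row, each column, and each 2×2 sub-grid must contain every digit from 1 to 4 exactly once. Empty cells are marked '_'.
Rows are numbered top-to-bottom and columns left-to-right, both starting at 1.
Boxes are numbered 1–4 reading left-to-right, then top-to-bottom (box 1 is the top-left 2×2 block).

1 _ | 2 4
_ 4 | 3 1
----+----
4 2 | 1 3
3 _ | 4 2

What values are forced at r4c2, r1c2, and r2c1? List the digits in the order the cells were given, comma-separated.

1,3,2

For r4c2:
  Row 4 already contains {2, 3, 4}.
  Column 2 already contains {2, 4}.
  Its 2×2 block (box 3) already contains {2, 3, 4}.
  The only value from 1–4 not eliminated is 1, so r4c2 = 1.
For r1c2:
  Row 1 already contains {1, 2, 4}.
  Column 2 already contains {2, 4}.
  Its 2×2 block (box 1) already contains {1, 4}.
  The only value from 1–4 not eliminated is 3, so r1c2 = 3.
For r2c1:
  Row 2 already contains {1, 3, 4}.
  Column 1 already contains {1, 3, 4}.
  Its 2×2 block (box 1) already contains {1, 4}.
  The only value from 1–4 not eliminated is 2, so r2c1 = 2.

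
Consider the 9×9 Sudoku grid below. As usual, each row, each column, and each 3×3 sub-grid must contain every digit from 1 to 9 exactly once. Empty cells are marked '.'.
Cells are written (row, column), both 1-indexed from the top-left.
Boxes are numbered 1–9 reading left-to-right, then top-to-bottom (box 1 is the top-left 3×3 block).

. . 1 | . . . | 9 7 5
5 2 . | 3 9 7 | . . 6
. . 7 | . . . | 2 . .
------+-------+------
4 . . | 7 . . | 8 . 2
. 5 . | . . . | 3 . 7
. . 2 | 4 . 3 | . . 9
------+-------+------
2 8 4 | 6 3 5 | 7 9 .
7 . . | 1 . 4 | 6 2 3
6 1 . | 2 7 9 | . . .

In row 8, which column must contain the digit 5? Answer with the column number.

Consider where 5 can go in row 8.
(8,2) is out (column 2 already has a 5).
(8,5) is out (box 8 already has a 5).
So the only cell in row 8 that can hold 5 is (8,3).
That is column 3.

3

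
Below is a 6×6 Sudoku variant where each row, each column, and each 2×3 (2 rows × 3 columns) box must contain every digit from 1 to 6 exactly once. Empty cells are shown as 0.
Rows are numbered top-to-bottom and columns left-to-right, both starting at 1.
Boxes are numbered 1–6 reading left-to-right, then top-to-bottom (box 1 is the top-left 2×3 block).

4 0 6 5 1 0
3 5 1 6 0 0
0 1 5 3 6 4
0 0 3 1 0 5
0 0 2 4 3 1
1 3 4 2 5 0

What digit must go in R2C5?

4

Cell R2C5 itself could take any of {2, 4} by direct elimination.
Consider where 4 can go in box 2.
R1C6 is out (row 1 already has a 4).
R2C6 is out (column 6 already has a 4).
So the only cell in box 2 that can hold 4 is R2C5.
Therefore R2C5 = 4.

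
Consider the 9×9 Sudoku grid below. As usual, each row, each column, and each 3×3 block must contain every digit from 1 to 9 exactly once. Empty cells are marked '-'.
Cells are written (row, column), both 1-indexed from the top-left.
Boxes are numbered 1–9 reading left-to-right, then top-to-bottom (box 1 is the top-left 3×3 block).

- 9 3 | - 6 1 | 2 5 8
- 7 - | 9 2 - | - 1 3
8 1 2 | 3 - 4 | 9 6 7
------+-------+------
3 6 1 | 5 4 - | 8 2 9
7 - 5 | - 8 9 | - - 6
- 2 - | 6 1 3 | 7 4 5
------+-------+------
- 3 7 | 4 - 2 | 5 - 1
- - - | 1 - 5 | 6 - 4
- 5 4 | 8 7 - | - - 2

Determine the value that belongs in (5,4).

2

Row 5 already contains {5, 6, 7, 8, 9}.
Column 4 already contains {1, 3, 4, 5, 6, 8, 9}.
Its 3×3 block (box 5) already contains {1, 3, 4, 5, 6, 8, 9}.
The only value from 1–9 not eliminated is 2, so (5,4) = 2.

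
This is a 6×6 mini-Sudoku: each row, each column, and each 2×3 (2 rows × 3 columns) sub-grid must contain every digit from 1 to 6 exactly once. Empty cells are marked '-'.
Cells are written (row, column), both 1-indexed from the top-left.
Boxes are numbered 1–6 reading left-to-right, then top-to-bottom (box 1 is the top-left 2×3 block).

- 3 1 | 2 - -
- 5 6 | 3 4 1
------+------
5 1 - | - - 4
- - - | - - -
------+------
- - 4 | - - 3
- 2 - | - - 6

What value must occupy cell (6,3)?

Cell (6,3) itself could take any of {3, 5} by direct elimination.
Consider where 5 can go in box 5.
(5,1) is out (column 1 already has a 5).
(5,2) is out (column 2 already has a 5).
(6,1) is out (column 1 already has a 5).
So the only cell in box 5 that can hold 5 is (6,3).
Therefore (6,3) = 5.

5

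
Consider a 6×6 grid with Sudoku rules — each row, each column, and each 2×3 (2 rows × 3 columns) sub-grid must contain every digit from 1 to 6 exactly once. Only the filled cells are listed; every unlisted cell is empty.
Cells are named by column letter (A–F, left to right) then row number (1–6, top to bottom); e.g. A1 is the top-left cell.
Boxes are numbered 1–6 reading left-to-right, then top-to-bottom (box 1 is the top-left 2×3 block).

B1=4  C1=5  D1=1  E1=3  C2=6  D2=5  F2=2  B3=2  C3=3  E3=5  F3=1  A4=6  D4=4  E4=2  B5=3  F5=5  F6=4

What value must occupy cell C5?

4

Cell C5 itself could take any of {1, 2, 4} by direct elimination.
Consider where 4 can go in column C.
C4 is out (row 4 already has a 4).
C6 is out (row 6 already has a 4).
So the only cell in column C that can hold 4 is C5.
Therefore C5 = 4.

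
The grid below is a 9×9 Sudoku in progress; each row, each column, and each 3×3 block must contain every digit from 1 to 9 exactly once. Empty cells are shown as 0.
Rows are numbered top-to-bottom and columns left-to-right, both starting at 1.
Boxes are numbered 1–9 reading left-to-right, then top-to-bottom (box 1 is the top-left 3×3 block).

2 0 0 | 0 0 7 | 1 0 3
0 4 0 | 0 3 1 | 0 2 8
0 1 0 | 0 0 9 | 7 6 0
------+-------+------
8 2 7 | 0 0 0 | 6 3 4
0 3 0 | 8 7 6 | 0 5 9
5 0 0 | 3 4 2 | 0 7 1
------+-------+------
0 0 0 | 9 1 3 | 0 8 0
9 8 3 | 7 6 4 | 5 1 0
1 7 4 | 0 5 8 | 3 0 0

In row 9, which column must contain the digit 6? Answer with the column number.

Consider where 6 can go in row 9.
R9C4 is out (box 8 already has a 6).
R9C8 is out (column 8 already has a 6).
So the only cell in row 9 that can hold 6 is R9C9.
That is column 9.

9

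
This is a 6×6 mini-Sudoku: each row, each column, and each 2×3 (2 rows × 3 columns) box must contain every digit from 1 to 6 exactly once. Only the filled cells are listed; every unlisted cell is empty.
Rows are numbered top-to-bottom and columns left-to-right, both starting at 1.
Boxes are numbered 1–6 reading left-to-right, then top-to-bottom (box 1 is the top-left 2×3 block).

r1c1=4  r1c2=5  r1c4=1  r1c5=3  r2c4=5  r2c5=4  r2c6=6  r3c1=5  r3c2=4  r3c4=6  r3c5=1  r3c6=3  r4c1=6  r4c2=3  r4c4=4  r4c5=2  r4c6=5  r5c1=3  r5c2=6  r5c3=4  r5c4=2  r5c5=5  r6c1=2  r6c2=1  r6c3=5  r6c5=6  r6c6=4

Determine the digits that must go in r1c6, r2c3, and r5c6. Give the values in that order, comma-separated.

For r1c6:
  Row 1 already contains {1, 3, 4, 5}.
  Column 6 already contains {3, 4, 5, 6}.
  Its 2×3 block (box 2) already contains {1, 3, 4, 5, 6}.
  The only value from 1–6 not eliminated is 2, so r1c6 = 2.
For r2c3:
  Consider where 3 can go in row 2.
  r2c1 is out (column 1 already has a 3).
  r2c2 is out (column 2 already has a 3).
  So the only cell in row 2 that can hold 3 is r2c3.
  So r2c3 = 3.
For r5c6:
  Row 5 already contains {2, 3, 4, 5, 6}.
  Column 6 already contains {3, 4, 5, 6}.
  Its 2×3 block (box 6) already contains {2, 4, 5, 6}.
  The only value from 1–6 not eliminated is 1, so r5c6 = 1.

2,3,1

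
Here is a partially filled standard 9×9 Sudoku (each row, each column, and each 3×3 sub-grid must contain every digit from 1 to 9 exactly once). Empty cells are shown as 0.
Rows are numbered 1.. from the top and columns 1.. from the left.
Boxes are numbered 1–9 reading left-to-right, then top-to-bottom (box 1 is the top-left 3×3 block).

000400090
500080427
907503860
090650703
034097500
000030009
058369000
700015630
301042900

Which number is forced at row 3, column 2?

Cell row 3, column 2 itself could take any of {1, 2, 4} by direct elimination.
Consider where 4 can go in row 3.
row 3, column 5 is out (column 5 already has a 4).
row 3, column 9 is out (box 3 already has a 4).
So the only cell in row 3 that can hold 4 is row 3, column 2.
Therefore row 3, column 2 = 4.

4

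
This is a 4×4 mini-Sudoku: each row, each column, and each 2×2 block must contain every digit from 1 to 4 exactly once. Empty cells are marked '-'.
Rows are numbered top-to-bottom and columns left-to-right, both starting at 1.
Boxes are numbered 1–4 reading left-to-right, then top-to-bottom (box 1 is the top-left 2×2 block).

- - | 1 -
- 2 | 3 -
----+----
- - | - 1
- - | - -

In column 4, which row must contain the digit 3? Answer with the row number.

4

Consider where 3 can go in column 4.
r1c4 is out (box 2 already has a 3).
r2c4 is out (row 2 already has a 3).
So the only cell in column 4 that can hold 3 is r4c4.
That is row 4.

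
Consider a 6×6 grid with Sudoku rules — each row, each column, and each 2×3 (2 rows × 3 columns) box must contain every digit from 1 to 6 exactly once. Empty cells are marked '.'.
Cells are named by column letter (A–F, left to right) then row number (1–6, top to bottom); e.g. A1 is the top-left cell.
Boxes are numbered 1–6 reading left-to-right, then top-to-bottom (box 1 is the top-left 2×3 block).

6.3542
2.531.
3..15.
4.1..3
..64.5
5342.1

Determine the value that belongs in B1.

1

Row 1 already contains {2, 3, 4, 5, 6}.
Column B already contains {3}.
Its 2×3 block (box 1) already contains {2, 3, 5, 6}.
The only value from 1–6 not eliminated is 1, so B1 = 1.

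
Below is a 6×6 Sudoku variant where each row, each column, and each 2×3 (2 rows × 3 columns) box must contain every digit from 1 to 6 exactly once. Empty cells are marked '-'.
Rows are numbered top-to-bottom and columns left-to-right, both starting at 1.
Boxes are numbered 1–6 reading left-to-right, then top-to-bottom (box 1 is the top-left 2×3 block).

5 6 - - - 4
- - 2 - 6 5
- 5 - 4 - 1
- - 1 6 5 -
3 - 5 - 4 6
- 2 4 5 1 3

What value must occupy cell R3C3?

Cell R3C3 itself could take any of {3, 6} by direct elimination.
Consider where 6 can go in column 3.
R1C3 is out (row 1 already has a 6).
So the only cell in column 3 that can hold 6 is R3C3.
Therefore R3C3 = 6.

6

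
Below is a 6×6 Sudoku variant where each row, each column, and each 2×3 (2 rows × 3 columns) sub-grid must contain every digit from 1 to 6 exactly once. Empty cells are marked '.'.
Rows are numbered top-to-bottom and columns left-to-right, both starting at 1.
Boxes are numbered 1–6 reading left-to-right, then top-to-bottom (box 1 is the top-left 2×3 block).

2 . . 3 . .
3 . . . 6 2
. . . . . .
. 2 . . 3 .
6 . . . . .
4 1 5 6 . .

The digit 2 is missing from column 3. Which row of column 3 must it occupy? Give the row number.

Consider where 2 can go in column 3.
R1C3 is out (row 1 already has a 2).
R2C3 is out (row 2 already has a 2).
R3C3 is out (box 3 already has a 2).
R4C3 is out (row 4 already has a 2).
So the only cell in column 3 that can hold 2 is R5C3.
That is row 5.

5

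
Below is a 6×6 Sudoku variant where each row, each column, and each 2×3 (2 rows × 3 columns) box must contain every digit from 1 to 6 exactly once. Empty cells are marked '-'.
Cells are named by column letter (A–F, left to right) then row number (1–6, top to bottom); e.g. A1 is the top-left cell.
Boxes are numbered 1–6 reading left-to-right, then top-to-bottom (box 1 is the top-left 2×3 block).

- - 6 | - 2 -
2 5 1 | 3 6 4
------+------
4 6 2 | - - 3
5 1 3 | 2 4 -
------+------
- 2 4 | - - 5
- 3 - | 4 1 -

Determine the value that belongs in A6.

Row 6 already contains {1, 3, 4}.
Column A already contains {2, 4, 5}.
Its 2×3 block (box 5) already contains {2, 3, 4}.
The only value from 1–6 not eliminated is 6, so A6 = 6.

6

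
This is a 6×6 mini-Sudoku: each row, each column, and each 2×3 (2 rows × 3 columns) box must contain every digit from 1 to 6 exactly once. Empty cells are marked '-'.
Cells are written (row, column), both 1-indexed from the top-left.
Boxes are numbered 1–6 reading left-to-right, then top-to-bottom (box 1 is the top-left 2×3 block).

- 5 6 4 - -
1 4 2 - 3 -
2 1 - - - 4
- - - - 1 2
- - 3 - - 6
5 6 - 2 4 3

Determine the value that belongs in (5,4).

1

Cell (5,4) itself could take any of {1, 5} by direct elimination.
Consider where 1 can go in row 5.
(5,1) is out (column 1 already has a 1).
(5,2) is out (column 2 already has a 1).
(5,5) is out (column 5 already has a 1).
So the only cell in row 5 that can hold 1 is (5,4).
Therefore (5,4) = 1.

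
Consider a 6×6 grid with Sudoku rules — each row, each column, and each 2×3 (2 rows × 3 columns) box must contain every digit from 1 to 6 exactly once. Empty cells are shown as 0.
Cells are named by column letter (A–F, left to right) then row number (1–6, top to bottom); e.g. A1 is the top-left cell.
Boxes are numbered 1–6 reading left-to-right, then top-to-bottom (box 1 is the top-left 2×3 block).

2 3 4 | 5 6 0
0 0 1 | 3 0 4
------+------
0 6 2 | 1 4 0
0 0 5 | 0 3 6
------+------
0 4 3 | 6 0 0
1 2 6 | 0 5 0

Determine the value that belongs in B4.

1

Row 4 already contains {3, 5, 6}.
Column B already contains {2, 3, 4, 6}.
Its 2×3 block (box 3) already contains {2, 5, 6}.
The only value from 1–6 not eliminated is 1, so B4 = 1.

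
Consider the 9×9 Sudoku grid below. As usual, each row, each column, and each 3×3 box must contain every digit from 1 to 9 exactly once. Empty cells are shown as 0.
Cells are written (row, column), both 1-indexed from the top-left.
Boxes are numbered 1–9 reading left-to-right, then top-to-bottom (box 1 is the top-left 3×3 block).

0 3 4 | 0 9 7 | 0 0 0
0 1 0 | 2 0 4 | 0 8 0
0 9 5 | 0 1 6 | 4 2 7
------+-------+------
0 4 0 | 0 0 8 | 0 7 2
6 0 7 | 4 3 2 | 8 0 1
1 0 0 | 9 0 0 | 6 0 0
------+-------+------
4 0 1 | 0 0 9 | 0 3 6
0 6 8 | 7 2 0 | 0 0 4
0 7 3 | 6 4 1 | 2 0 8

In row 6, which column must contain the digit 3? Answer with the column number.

Consider where 3 can go in row 6.
(6,2) is out (column 2 already has a 3).
(6,3) is out (column 3 already has a 3).
(6,5) is out (column 5 already has a 3).
(6,6) is out (box 5 already has a 3).
(6,8) is out (column 8 already has a 3).
So the only cell in row 6 that can hold 3 is (6,9).
That is column 9.

9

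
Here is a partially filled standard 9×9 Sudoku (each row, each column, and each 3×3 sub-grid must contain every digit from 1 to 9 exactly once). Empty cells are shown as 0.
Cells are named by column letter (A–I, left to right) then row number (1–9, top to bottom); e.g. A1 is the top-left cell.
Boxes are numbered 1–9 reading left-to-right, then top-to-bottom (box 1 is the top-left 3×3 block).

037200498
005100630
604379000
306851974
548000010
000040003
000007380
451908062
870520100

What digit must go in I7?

5

Cell I7 itself could take any of {5, 9} by direct elimination.
Consider where 5 can go in row 7.
A7 is out (column A already has a 5).
B7 is out (column B already has a 5).
C7 is out (column C already has a 5).
D7 is out (column D already has a 5).
E7 is out (column E already has a 5).
So the only cell in row 7 that can hold 5 is I7.
Therefore I7 = 5.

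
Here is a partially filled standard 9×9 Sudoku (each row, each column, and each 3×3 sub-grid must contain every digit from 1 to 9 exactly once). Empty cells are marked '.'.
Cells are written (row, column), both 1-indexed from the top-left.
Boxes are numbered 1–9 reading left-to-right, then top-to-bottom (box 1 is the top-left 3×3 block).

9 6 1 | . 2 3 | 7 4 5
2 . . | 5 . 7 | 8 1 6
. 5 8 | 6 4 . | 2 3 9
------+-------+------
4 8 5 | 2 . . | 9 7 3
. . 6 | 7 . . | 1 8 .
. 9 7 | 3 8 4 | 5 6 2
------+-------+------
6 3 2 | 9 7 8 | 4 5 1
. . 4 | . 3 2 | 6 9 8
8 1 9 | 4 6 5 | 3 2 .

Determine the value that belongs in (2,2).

Row 2 already contains {1, 2, 5, 6, 7, 8}.
Column 2 already contains {1, 3, 5, 6, 8, 9}.
Its 3×3 block (box 1) already contains {1, 2, 5, 6, 8, 9}.
The only value from 1–9 not eliminated is 4, so (2,2) = 4.

4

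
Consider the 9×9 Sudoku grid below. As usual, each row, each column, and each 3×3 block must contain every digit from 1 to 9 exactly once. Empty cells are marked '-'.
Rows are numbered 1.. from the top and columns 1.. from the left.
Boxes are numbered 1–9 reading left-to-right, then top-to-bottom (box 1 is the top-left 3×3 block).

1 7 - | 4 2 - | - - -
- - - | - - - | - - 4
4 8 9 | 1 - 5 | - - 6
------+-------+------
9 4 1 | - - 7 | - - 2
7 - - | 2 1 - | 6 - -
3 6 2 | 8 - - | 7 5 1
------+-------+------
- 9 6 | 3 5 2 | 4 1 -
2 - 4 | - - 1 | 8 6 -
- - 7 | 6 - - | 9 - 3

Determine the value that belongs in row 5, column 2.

Row 5 already contains {1, 2, 6, 7}.
Column 2 already contains {4, 6, 7, 8, 9}.
Its 3×3 block (box 4) already contains {1, 2, 3, 4, 6, 7, 9}.
The only value from 1–9 not eliminated is 5, so row 5, column 2 = 5.

5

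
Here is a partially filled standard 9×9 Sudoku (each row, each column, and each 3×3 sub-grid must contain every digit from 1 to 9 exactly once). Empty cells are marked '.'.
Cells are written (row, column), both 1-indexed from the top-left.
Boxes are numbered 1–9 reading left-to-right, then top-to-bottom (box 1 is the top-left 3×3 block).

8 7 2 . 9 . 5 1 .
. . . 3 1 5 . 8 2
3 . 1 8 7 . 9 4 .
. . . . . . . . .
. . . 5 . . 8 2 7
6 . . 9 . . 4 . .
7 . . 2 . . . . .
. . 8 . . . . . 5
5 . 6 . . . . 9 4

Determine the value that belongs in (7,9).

Cell (7,9) itself could take any of {1, 3, 6, 8} by direct elimination.
Consider where 8 can go in box 9.
(7,7) is out (column 7 already has a 8).
(7,8) is out (column 8 already has a 8).
(8,7) is out (row 8 already has a 8).
(8,8) is out (row 8 already has a 8).
(9,7) is out (column 7 already has a 8).
So the only cell in box 9 that can hold 8 is (7,9).
Therefore (7,9) = 8.

8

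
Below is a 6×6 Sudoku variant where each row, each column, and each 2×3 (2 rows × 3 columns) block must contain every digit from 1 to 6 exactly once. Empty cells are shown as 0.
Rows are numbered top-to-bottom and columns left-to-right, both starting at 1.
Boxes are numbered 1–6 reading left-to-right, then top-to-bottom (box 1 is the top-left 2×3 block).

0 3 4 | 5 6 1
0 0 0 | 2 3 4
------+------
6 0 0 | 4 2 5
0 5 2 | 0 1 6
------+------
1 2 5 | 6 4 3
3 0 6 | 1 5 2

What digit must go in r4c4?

Row 4 already contains {1, 2, 5, 6}.
Column 4 already contains {1, 2, 4, 5, 6}.
Its 2×3 block (box 4) already contains {1, 2, 4, 5, 6}.
The only value from 1–6 not eliminated is 3, so r4c4 = 3.

3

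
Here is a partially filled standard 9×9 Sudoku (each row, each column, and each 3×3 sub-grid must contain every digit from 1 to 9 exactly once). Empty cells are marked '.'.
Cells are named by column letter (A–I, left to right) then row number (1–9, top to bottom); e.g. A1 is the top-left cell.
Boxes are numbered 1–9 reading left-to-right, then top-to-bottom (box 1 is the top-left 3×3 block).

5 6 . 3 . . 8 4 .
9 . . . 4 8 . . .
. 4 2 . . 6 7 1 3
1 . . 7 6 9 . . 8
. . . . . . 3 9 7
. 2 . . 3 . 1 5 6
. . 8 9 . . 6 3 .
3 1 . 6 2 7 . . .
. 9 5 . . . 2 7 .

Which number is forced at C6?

9

Cell C6 itself could take any of {4, 7, 9} by direct elimination.
Consider where 9 can go in row 6.
A6 is out (column A already has a 9).
D6 is out (column D already has a 9).
F6 is out (column F already has a 9).
So the only cell in row 6 that can hold 9 is C6.
Therefore C6 = 9.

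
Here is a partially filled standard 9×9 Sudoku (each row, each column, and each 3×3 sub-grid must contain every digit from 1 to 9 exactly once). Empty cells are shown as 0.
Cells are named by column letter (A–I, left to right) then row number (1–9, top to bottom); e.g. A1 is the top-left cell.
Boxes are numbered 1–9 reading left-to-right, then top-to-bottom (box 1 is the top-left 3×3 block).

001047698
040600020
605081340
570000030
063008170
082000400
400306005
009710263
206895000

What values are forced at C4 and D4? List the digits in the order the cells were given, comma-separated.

For C4:
  Row 4 already contains {3, 5, 7}.
  Column C already contains {1, 2, 3, 5, 6, 9}.
  Its 3×3 block (box 4) already contains {2, 3, 5, 6, 7, 8}.
  The only value from 1–9 not eliminated is 4, so C4 = 4.
For D4:
  Consider where 1 can go in row 4.
  C4 is out (column C already has a 1).
  E4 is out (column E already has a 1).
  F4 is out (column F already has a 1).
  G4 is out (column G already has a 1).
  I4 is out (box 6 already has a 1).
  So the only cell in row 4 that can hold 1 is D4.
  So D4 = 1.

4,1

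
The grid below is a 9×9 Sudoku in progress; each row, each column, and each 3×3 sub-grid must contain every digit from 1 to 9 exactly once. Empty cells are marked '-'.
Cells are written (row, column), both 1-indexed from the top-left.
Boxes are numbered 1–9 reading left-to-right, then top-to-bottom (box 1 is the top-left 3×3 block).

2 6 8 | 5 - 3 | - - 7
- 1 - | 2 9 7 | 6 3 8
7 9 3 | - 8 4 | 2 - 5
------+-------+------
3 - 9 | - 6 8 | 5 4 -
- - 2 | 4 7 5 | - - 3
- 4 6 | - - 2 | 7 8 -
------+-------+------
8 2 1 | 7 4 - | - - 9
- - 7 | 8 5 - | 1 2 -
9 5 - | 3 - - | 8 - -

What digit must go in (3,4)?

Cell (3,4) itself could take any of {1, 6} by direct elimination.
Consider where 6 can go in box 2.
(1,5) is out (row 1 already has a 6).
So the only cell in box 2 that can hold 6 is (3,4).
Therefore (3,4) = 6.

6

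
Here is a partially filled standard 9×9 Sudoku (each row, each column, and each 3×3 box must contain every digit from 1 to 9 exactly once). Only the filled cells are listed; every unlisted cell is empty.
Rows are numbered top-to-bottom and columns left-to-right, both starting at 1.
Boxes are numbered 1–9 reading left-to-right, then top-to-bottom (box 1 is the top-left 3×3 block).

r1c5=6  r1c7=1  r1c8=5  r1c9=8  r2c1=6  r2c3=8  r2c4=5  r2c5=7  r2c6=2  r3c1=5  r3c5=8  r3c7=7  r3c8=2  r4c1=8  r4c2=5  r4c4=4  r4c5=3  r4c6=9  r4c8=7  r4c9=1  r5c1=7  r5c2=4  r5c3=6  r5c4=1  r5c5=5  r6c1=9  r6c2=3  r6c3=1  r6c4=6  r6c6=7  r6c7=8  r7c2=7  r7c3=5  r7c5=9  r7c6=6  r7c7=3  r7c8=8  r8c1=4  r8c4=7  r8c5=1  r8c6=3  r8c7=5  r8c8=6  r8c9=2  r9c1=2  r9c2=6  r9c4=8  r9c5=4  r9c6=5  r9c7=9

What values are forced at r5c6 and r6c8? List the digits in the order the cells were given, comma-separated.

8,4

For r5c6:
  Row 5 already contains {1, 4, 5, 6, 7}.
  Column 6 already contains {2, 3, 5, 6, 7, 9}.
  Its 3×3 block (box 5) already contains {1, 3, 4, 5, 6, 7, 9}.
  The only value from 1–9 not eliminated is 8, so r5c6 = 8.
For r6c8:
  Row 6 already contains {1, 3, 6, 7, 8, 9}.
  Column 8 already contains {2, 5, 6, 7, 8}.
  Its 3×3 block (box 6) already contains {1, 7, 8}.
  The only value from 1–9 not eliminated is 4, so r6c8 = 4.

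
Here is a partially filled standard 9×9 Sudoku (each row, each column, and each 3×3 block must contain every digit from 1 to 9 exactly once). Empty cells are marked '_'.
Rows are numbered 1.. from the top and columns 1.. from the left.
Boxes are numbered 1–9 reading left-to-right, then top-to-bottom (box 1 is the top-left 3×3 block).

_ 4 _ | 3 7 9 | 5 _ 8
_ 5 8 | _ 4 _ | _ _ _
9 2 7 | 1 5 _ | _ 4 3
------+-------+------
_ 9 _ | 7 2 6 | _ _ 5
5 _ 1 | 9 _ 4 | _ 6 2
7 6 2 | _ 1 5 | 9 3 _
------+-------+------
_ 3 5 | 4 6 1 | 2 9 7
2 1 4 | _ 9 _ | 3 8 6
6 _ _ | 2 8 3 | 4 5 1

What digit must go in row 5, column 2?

Row 5 already contains {1, 2, 4, 5, 6, 9}.
Column 2 already contains {1, 2, 3, 4, 5, 6, 9}.
Its 3×3 block (box 4) already contains {1, 2, 5, 6, 7, 9}.
The only value from 1–9 not eliminated is 8, so row 5, column 2 = 8.

8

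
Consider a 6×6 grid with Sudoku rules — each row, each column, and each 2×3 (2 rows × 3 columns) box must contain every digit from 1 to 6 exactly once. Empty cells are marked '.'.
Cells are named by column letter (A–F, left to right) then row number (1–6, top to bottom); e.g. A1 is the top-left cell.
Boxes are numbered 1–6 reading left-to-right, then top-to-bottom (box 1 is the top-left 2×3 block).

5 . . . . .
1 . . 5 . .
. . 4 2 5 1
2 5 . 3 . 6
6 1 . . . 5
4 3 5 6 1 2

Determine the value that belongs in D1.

Cell D1 itself could take any of {1, 4} by direct elimination.
Consider where 1 can go in column D.
D5 is out (row 5 already has a 1).
So the only cell in column D that can hold 1 is D1.
Therefore D1 = 1.

1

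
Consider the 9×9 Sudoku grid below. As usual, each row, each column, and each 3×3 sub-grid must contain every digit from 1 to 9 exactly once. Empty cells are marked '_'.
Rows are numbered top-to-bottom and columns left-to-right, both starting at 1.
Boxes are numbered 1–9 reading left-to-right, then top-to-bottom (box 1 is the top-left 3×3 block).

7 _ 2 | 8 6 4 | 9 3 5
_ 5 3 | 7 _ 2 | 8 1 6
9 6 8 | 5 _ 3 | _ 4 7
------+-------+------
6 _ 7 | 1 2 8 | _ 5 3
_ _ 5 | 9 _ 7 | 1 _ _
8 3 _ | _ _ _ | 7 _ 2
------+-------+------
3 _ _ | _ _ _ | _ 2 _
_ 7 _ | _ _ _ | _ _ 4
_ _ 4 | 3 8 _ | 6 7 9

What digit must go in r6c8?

Cell r6c8 itself could take any of {6, 9} by direct elimination.
Consider where 9 can go in column 8.
r5c8 is out (row 5 already has a 9).
r8c8 is out (box 9 already has a 9).
So the only cell in column 8 that can hold 9 is r6c8.
Therefore r6c8 = 9.

9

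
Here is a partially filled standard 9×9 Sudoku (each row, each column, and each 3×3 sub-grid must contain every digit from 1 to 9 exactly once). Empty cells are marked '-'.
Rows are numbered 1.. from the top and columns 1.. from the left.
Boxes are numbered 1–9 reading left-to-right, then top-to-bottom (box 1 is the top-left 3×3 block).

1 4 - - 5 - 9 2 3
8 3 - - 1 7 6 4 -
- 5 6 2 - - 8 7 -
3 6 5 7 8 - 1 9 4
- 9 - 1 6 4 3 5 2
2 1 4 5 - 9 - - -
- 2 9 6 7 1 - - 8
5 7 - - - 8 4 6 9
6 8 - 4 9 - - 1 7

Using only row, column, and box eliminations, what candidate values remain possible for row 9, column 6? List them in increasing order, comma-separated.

Row 9 already contains {1, 4, 6, 7, 8, 9}.
Column 6 already contains {1, 4, 7, 8, 9}.
Its 3×3 block (box 8) already contains {1, 4, 6, 7, 8, 9}.
Removing those from 1–9 leaves {2, 3, 5} as the candidates for row 9, column 6.

2,3,5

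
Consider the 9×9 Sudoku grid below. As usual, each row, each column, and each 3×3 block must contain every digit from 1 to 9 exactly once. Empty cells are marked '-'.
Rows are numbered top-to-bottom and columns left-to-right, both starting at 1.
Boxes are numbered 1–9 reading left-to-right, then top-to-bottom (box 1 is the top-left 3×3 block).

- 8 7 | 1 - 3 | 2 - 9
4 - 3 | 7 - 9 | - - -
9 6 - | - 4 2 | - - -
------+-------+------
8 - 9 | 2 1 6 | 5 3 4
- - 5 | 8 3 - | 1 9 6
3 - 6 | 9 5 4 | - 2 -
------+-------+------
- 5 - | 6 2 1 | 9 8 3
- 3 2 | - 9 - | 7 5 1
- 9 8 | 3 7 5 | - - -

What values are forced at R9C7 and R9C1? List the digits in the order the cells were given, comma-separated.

4,1

For R9C7:
  Consider where 4 can go in column 7.
  R2C7 is out (row 2 already has a 4).
  R3C7 is out (row 3 already has a 4).
  R6C7 is out (row 6 already has a 4).
  So the only cell in column 7 that can hold 4 is R9C7.
  So R9C7 = 4.
For R9C1:
  Consider where 1 can go in row 9.
  R9C7 is out (column 7 already has a 1).
  R9C8 is out (box 9 already has a 1).
  R9C9 is out (column 9 already has a 1).
  So the only cell in row 9 that can hold 1 is R9C1.
  So R9C1 = 1.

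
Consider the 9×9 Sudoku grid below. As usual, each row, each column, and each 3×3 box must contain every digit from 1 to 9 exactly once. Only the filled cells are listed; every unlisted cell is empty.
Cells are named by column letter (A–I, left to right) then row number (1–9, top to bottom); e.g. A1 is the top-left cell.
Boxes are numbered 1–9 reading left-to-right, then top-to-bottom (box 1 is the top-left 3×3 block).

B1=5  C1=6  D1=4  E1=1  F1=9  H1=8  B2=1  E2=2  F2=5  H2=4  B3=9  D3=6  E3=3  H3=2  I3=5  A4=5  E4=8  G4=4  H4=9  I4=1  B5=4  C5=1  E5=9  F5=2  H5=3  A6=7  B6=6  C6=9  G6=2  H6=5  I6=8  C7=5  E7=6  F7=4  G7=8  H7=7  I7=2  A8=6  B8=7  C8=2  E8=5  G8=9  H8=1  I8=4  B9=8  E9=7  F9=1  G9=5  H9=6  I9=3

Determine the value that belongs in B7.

3

Row 7 already contains {2, 4, 5, 6, 7, 8}.
Column B already contains {1, 4, 5, 6, 7, 8, 9}.
Its 3×3 block (box 7) already contains {2, 5, 6, 7, 8}.
The only value from 1–9 not eliminated is 3, so B7 = 3.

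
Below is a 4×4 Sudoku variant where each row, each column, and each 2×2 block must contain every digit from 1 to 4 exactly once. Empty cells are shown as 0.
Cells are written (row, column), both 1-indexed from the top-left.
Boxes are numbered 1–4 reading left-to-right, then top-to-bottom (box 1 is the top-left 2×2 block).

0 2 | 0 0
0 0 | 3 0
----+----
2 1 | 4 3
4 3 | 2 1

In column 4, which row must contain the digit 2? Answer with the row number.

2

Consider where 2 can go in column 4.
(1,4) is out (row 1 already has a 2).
So the only cell in column 4 that can hold 2 is (2,4).
That is row 2.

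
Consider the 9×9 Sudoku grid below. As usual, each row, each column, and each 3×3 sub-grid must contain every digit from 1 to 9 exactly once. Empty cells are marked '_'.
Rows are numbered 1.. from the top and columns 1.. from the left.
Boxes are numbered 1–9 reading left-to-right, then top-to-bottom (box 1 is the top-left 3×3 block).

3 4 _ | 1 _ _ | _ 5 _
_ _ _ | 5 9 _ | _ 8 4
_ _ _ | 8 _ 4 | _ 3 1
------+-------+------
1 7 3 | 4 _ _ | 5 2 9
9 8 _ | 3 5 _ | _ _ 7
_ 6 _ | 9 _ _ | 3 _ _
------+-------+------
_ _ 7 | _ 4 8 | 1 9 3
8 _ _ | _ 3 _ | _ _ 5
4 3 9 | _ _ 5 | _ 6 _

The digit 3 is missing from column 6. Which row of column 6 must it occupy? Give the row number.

Consider where 3 can go in column 6.
row 1, column 6 is out (row 1 already has a 3).
row 4, column 6 is out (row 4 already has a 3).
row 5, column 6 is out (row 5 already has a 3).
row 6, column 6 is out (row 6 already has a 3).
row 8, column 6 is out (row 8 already has a 3).
So the only cell in column 6 that can hold 3 is row 2, column 6.
That is row 2.

2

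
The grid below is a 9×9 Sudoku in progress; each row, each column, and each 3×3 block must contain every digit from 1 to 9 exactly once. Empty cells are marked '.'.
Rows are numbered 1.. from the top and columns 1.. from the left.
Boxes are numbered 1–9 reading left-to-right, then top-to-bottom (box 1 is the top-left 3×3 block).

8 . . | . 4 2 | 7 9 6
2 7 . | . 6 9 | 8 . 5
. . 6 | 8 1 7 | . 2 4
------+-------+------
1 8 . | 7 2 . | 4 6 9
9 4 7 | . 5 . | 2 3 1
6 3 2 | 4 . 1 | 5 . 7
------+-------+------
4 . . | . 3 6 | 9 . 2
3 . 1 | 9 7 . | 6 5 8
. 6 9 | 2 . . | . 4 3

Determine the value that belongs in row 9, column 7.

1

Row 9 already contains {2, 3, 4, 6, 9}.
Column 7 already contains {2, 4, 5, 6, 7, 8, 9}.
Its 3×3 block (box 9) already contains {2, 3, 4, 5, 6, 8, 9}.
The only value from 1–9 not eliminated is 1, so row 9, column 7 = 1.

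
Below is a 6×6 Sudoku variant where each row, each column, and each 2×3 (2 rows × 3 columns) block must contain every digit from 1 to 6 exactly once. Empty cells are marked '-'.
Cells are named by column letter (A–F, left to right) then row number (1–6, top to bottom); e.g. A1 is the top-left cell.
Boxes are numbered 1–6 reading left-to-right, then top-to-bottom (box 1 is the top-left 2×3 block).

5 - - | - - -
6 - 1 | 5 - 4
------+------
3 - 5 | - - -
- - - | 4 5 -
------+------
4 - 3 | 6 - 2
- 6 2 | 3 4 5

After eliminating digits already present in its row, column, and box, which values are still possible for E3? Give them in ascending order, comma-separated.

Row 3 already contains {3, 5}.
Column E already contains {4, 5}.
Its 2×3 block (box 4) already contains {4, 5}.
Removing those from 1–6 leaves {1, 2, 6} as the candidates for E3.

1,2,6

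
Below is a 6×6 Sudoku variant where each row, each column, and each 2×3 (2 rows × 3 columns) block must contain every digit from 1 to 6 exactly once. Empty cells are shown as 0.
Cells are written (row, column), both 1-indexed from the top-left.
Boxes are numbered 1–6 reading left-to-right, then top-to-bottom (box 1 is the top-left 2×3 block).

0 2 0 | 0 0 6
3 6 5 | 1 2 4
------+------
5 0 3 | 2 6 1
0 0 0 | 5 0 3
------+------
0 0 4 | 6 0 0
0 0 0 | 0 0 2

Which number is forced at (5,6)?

5

Row 5 already contains {4, 6}.
Column 6 already contains {1, 2, 3, 4, 6}.
Its 2×3 block (box 6) already contains {2, 6}.
The only value from 1–6 not eliminated is 5, so (5,6) = 5.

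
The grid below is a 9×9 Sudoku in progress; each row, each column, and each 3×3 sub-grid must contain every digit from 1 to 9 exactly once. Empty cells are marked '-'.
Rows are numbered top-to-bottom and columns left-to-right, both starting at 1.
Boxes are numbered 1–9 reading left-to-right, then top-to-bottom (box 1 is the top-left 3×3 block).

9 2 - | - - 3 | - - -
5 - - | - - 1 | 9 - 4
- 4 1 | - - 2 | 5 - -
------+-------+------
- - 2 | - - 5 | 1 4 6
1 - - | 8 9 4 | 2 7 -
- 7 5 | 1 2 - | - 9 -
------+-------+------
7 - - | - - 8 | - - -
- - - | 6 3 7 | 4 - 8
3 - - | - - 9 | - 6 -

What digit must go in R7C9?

9

Cell R7C9 itself could take any of {1, 2, 3, 5, 9} by direct elimination.
Consider where 9 can go in box 9.
R7C7 is out (column 7 already has a 9).
R7C8 is out (column 8 already has a 9).
R8C8 is out (column 8 already has a 9).
R9C7 is out (row 9 already has a 9).
R9C9 is out (row 9 already has a 9).
So the only cell in box 9 that can hold 9 is R7C9.
Therefore R7C9 = 9.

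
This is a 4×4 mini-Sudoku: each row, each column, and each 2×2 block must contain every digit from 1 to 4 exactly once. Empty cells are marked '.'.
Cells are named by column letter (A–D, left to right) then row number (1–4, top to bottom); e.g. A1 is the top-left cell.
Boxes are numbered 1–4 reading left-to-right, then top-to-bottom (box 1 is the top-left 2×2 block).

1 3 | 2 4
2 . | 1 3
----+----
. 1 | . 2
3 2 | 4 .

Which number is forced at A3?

4

Row 3 already contains {1, 2}.
Column A already contains {1, 2, 3}.
Its 2×2 block (box 3) already contains {1, 2, 3}.
The only value from 1–4 not eliminated is 4, so A3 = 4.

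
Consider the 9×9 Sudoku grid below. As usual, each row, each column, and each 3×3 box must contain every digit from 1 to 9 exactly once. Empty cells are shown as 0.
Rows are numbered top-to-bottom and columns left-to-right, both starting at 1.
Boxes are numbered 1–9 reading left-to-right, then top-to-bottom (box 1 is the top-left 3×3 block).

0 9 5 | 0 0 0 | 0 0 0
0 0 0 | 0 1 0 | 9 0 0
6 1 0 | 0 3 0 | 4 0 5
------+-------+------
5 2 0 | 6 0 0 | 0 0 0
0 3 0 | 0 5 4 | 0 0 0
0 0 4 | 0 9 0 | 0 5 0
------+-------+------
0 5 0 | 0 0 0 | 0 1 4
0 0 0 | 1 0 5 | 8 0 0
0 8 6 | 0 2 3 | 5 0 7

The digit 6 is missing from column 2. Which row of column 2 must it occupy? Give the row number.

6

Consider where 6 can go in column 2.
R2C2 is out (box 1 already has a 6).
R8C2 is out (box 7 already has a 6).
So the only cell in column 2 that can hold 6 is R6C2.
That is row 6.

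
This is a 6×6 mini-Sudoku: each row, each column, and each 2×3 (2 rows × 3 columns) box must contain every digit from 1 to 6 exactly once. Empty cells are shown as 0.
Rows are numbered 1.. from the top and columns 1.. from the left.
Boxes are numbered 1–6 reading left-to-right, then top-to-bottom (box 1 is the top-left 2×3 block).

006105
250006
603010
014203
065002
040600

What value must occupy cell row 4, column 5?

Cell row 4, column 5 itself could take any of {5, 6} by direct elimination.
Consider where 6 can go in box 4.
row 3, column 4 is out (row 3 already has a 6).
row 3, column 6 is out (row 3 already has a 6).
So the only cell in box 4 that can hold 6 is row 4, column 5.
Therefore row 4, column 5 = 6.

6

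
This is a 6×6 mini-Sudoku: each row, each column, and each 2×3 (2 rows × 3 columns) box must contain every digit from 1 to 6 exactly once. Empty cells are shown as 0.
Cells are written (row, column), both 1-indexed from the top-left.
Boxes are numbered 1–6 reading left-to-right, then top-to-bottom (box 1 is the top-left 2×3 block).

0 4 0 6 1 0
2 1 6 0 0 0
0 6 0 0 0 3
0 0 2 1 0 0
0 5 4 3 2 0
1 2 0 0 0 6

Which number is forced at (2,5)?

3

Cell (2,5) itself could take any of {3, 4, 5} by direct elimination.
Consider where 3 can go in row 2.
(2,4) is out (column 4 already has a 3).
(2,6) is out (column 6 already has a 3).
So the only cell in row 2 that can hold 3 is (2,5).
Therefore (2,5) = 3.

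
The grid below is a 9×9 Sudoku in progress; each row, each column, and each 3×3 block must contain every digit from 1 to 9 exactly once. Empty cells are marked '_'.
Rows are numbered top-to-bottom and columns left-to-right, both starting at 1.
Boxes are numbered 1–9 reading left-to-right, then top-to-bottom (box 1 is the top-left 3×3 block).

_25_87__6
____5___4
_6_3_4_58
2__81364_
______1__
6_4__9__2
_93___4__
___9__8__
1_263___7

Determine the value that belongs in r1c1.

4

Cell r1c1 itself could take any of {3, 4, 9} by direct elimination.
Consider where 4 can go in row 1.
r1c4 is out (box 2 already has a 4).
r1c7 is out (column 7 already has a 4).
r1c8 is out (column 8 already has a 4).
So the only cell in row 1 that can hold 4 is r1c1.
Therefore r1c1 = 4.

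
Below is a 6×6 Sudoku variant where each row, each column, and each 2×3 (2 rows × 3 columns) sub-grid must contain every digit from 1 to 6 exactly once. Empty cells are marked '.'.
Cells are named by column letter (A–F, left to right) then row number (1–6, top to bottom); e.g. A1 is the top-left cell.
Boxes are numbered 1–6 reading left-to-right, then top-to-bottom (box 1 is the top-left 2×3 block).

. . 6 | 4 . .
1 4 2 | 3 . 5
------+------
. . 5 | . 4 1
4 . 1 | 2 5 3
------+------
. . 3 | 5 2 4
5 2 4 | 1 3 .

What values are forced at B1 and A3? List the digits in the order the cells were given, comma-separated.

For B1:
  Consider where 5 can go in box 1.
  A1 is out (column A already has a 5).
  So the only cell in box 1 that can hold 5 is B1.
  So B1 = 5.
For A3:
  Consider where 2 can go in row 3.
  B3 is out (column B already has a 2).
  D3 is out (column D already has a 2).
  So the only cell in row 3 that can hold 2 is A3.
  So A3 = 2.

5,2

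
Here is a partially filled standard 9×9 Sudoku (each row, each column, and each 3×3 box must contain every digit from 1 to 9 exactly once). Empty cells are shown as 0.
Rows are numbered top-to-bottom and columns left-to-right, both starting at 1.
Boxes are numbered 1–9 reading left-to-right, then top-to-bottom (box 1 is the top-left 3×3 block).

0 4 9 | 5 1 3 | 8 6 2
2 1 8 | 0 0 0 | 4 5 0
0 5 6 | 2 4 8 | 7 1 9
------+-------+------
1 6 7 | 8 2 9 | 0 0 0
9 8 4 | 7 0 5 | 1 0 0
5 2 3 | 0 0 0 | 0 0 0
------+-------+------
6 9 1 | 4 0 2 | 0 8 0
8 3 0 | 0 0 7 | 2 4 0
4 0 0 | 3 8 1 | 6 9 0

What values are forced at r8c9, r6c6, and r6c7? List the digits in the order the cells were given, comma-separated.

For r8c9:
  Consider where 1 can go in column 9.
  r2c9 is out (row 2 already has a 1). r4c9 is out (row 4 already has a 1). r5c9 is out (row 5 already has a 1). r6c9 is out (box 6 already has a 1). The remaining empty cells in column 9 are similarly blocked.
  So the only cell in column 9 that can hold 1 is r8c9.
  So r8c9 = 1.
For r6c6:
  Consider where 4 can go in box 5.
  r5c5 is out (row 5 already has a 4).
  r6c4 is out (column 4 already has a 4).
  r6c5 is out (column 5 already has a 4).
  So the only cell in box 5 that can hold 4 is r6c6.
  So r6c6 = 4.
For r6c7:
  Row 6 already contains {2, 3, 5}.
  Column 7 already contains {1, 2, 4, 6, 7, 8}.
  Its 3×3 block (box 6) already contains {1}.
  The only value from 1–9 not eliminated is 9, so r6c7 = 9.

1,4,9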